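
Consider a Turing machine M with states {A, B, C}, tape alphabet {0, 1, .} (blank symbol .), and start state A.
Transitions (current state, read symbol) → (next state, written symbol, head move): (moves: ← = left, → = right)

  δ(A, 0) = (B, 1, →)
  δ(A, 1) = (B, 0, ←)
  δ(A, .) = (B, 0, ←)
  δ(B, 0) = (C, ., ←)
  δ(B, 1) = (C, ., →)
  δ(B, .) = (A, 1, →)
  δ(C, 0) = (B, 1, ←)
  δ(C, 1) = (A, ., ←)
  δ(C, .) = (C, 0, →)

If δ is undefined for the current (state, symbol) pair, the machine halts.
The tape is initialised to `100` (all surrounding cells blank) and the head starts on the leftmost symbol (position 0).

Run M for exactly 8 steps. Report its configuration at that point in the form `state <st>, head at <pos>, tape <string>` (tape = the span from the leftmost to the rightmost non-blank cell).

state B, head at 0, tape 11..0

state=A head=0 tape=..[1]00   (A,1)→(B,0,←)
state=B head=-1 tape=.[.]000   (B,.)→(A,1,→)
state=A head=0 tape=.1[0]00   (A,0)→(B,1,→)
state=B head=1 tape=.11[0]0   (B,0)→(C,.,←)
state=C head=0 tape=.1[1].0   (C,1)→(A,.,←)
state=A head=-1 tape=.[1]..0   (A,1)→(B,0,←)
state=B head=-2 tape=[.]0..0   (B,.)→(A,1,→)
state=A head=-1 tape=1[0]..0   (A,0)→(B,1,→)
state=B head=0 tape=11[.].0
After 8 steps: state B, head at 0, tape 11..0.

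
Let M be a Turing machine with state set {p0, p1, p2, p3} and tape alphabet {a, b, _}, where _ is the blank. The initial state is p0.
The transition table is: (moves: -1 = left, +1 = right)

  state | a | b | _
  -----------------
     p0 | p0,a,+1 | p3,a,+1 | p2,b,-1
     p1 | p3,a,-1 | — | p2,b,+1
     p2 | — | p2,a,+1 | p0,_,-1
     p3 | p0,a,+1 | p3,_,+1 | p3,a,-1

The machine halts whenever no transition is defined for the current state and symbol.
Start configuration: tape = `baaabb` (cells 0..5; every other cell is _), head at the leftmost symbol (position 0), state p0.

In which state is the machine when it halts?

state=p0 head=0 tape=[b]aaabb__   (p0,b)→(p3,a,+1)
state=p3 head=1 tape=a[a]aabb__   (p3,a)→(p0,a,+1)
state=p0 head=2 tape=aa[a]abb__   (p0,a)→(p0,a,+1)
state=p0 head=3 tape=aaa[a]bb__   (p0,a)→(p0,a,+1)
state=p0 head=4 tape=aaaa[b]b__   (p0,b)→(p3,a,+1)
state=p3 head=5 tape=aaaaa[b]__   (p3,b)→(p3,_,+1)
state=p3 head=6 tape=aaaaa_[_]_   (p3,_)→(p3,a,-1)
state=p3 head=5 tape=aaaaa[_]a_   (p3,_)→(p3,a,-1)
state=p3 head=4 tape=aaaa[a]aa_   (p3,a)→(p0,a,+1)
state=p0 head=5 tape=aaaaa[a]a_   (p0,a)→(p0,a,+1)
state=p0 head=6 tape=aaaaaa[a]_   (p0,a)→(p0,a,+1)
state=p0 head=7 tape=aaaaaaa[_]   (p0,_)→(p2,b,-1)
state=p2 head=6 tape=aaaaaa[a]b
No transition is defined for (p2, a); M halts in state p2.

p2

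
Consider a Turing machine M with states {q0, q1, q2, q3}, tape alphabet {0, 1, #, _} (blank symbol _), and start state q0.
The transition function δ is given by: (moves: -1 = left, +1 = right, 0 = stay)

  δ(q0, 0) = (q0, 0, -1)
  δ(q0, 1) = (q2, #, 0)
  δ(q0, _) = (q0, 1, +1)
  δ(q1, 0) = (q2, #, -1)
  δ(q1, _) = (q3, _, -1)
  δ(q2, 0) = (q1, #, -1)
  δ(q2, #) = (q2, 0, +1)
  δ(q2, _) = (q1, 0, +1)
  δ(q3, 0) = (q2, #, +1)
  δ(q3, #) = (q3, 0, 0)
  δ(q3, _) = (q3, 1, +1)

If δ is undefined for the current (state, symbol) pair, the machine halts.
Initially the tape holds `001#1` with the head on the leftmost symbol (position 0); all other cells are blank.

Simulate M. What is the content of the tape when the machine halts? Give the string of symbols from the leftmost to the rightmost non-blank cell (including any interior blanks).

q0 | __[0]01#1   read 0 → write 0, move -1, go to q0
q0 | _[_]001#1   read _ → write 1, move +1, go to q0
q0 | _1[0]01#1   read 0 → write 0, move -1, go to q0
q0 | _[1]001#1   read 1 → write #, move 0, go to q2
q2 | _[#]001#1   read # → write 0, move +1, go to q2
q2 | _0[0]01#1   read 0 → write #, move -1, go to q1
q1 | _[0]#01#1   read 0 → write #, move -1, go to q2
q2 | [_]##01#1   read _ → write 0, move +1, go to q1
q1 | 0[#]#01#1
The non-blank tape span at halt is 0##01#1.

0##01#1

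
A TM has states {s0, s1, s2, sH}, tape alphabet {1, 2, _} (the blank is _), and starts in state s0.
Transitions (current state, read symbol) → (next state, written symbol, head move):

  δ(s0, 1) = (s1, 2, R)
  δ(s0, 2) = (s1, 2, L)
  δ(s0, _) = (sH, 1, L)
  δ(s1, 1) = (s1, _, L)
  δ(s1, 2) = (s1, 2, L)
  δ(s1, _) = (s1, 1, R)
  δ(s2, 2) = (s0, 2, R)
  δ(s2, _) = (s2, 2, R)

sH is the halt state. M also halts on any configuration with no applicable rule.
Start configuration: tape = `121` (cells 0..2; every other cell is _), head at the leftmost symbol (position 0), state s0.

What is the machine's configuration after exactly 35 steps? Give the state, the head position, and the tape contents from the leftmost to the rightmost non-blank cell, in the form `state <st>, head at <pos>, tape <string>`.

state=s0 head=0 tape=_____[1]21   (s0,1)→(s1,2,R)
state=s1 head=1 tape=_____2[2]1   (s1,2)→(s1,2,L)
state=s1 head=0 tape=_____[2]21   (s1,2)→(s1,2,L)
state=s1 head=-1 tape=____[_]221   (s1,_)→(s1,1,R)
state=s1 head=0 tape=____1[2]21   (s1,2)→(s1,2,L)
state=s1 head=-1 tape=____[1]221   (s1,1)→(s1,_,L)
state=s1 head=-2 tape=___[_]_221   (s1,_)→(s1,1,R)
state=s1 head=-1 tape=___1[_]221   (s1,_)→(s1,1,R)
state=s1 head=0 tape=___11[2]21   (s1,2)→(s1,2,L)
state=s1 head=-1 tape=___1[1]221   (s1,1)→(s1,_,L)
state=s1 head=-2 tape=___[1]_221   (s1,1)→(s1,_,L)
state=s1 head=-3 tape=__[_]__221   (s1,_)→(s1,1,R)
state=s1 head=-2 tape=__1[_]_221   (s1,_)→(s1,1,R)
state=s1 head=-1 tape=__11[_]221   (s1,_)→(s1,1,R)
state=s1 head=0 tape=__111[2]21   (s1,2)→(s1,2,L)
state=s1 head=-1 tape=__11[1]221   (s1,1)→(s1,_,L)
state=s1 head=-2 tape=__1[1]_221   (s1,1)→(s1,_,L)
state=s1 head=-3 tape=__[1]__221   (s1,1)→(s1,_,L)
state=s1 head=-4 tape=_[_]___221   (s1,_)→(s1,1,R)
state=s1 head=-3 tape=_1[_]__221   (s1,_)→(s1,1,R)
state=s1 head=-2 tape=_11[_]_221   (s1,_)→(s1,1,R)
state=s1 head=-1 tape=_111[_]221   (s1,_)→(s1,1,R)
state=s1 head=0 tape=_1111[2]21   (s1,2)→(s1,2,L)
state=s1 head=-1 tape=_111[1]221   (s1,1)→(s1,_,L)
state=s1 head=-2 tape=_11[1]_221   (s1,1)→(s1,_,L)
state=s1 head=-3 tape=_1[1]__221   (s1,1)→(s1,_,L)
state=s1 head=-4 tape=_[1]___221   (s1,1)→(s1,_,L)
state=s1 head=-5 tape=[_]____221   (s1,_)→(s1,1,R)
state=s1 head=-4 tape=1[_]___221   (s1,_)→(s1,1,R)
state=s1 head=-3 tape=11[_]__221   (s1,_)→(s1,1,R)
state=s1 head=-2 tape=111[_]_221   (s1,_)→(s1,1,R)
state=s1 head=-1 tape=1111[_]221   (s1,_)→(s1,1,R)
state=s1 head=0 tape=11111[2]21   (s1,2)→(s1,2,L)
state=s1 head=-1 tape=1111[1]221   (s1,1)→(s1,_,L)
state=s1 head=-2 tape=111[1]_221   (s1,1)→(s1,_,L)
state=s1 head=-3 tape=11[1]__221
After 35 steps: state s1, head at -3, tape 111__221.

state s1, head at -3, tape 111__221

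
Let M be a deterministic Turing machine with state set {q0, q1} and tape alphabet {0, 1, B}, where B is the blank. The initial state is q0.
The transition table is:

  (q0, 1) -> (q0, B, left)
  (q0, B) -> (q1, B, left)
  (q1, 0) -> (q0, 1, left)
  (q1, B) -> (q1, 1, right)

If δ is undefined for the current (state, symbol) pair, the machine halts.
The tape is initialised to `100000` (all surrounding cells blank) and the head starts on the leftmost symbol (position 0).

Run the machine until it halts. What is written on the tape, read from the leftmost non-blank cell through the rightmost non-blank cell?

1111110000

q0 | BBBB[1]00000   read 1 → write B, move left, go to q0
q0 | BBB[B]B00000   read B → write B, move left, go to q1
q1 | BB[B]BB00000   read B → write 1, move right, go to q1
q1 | BB1[B]B00000   read B → write 1, move right, go to q1
q1 | BB11[B]00000   read B → write 1, move right, go to q1
q1 | BB111[0]0000   read 0 → write 1, move left, go to q0
q0 | BB11[1]10000   read 1 → write B, move left, go to q0
q0 | BB1[1]B10000   read 1 → write B, move left, go to q0
q0 | BB[1]BB10000   read 1 → write B, move left, go to q0
q0 | B[B]BBB10000   read B → write B, move left, go to q1
q1 | [B]BBBB10000   read B → write 1, move right, go to q1
q1 | 1[B]BBB10000   read B → write 1, move right, go to q1
q1 | 11[B]BB10000   read B → write 1, move right, go to q1
q1 | 111[B]B10000   read B → write 1, move right, go to q1
q1 | 1111[B]10000   read B → write 1, move right, go to q1
q1 | 11111[1]0000
The non-blank tape span at halt is 1111110000.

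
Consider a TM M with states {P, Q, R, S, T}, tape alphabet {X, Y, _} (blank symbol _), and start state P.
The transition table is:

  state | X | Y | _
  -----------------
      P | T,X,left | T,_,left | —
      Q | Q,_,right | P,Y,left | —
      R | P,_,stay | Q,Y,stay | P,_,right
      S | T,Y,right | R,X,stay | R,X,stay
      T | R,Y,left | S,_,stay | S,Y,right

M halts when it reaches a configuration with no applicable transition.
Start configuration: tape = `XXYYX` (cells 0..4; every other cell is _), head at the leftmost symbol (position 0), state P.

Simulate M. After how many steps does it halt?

10

P | __[X]XYYX   read X → write X, move left, go to T
T | _[_]XXYYX   read _ → write Y, move right, go to S
S | _Y[X]XYYX   read X → write Y, move right, go to T
T | _YY[X]YYX   read X → write Y, move left, go to R
R | _Y[Y]YYYX   read Y → write Y, move stay, go to Q
Q | _Y[Y]YYYX   read Y → write Y, move left, go to P
P | _[Y]YYYYX   read Y → write _, move left, go to T
T | [_]_YYYYX   read _ → write Y, move right, go to S
S | Y[_]YYYYX   read _ → write X, move stay, go to R
R | Y[X]YYYYX   read X → write _, move stay, go to P
P | Y[_]YYYYX
M halts after 10 transitions.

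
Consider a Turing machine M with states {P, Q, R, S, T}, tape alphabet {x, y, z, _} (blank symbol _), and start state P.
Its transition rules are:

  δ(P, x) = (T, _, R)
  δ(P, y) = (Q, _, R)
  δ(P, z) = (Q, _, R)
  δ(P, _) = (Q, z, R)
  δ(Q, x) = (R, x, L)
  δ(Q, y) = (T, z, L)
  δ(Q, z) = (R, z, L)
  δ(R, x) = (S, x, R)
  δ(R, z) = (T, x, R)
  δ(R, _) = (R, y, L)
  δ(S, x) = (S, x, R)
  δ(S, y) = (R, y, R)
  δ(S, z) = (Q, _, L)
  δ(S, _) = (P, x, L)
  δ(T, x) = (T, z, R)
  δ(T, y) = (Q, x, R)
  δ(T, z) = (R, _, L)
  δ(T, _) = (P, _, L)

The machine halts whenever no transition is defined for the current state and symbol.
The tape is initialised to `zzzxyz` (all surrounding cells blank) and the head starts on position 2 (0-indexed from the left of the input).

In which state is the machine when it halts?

P | zz[z]xyz_   read z → write _, move R, go to Q
Q | zz_[x]yz_   read x → write x, move L, go to R
R | zz[_]xyz_   read _ → write y, move L, go to R
R | z[z]yxyz_   read z → write x, move R, go to T
T | zx[y]xyz_   read y → write x, move R, go to Q
Q | zxx[x]yz_   read x → write x, move L, go to R
R | zx[x]xyz_   read x → write x, move R, go to S
S | zxx[x]yz_   read x → write x, move R, go to S
S | zxxx[y]z_   read y → write y, move R, go to R
R | zxxxy[z]_   read z → write x, move R, go to T
T | zxxxyx[_]   read _ → write _, move L, go to P
P | zxxxy[x]_   read x → write _, move R, go to T
T | zxxxy_[_]   read _ → write _, move L, go to P
P | zxxxy[_]_   read _ → write z, move R, go to Q
Q | zxxxyz[_]
No transition is defined for (Q, _); M halts in state Q.

Q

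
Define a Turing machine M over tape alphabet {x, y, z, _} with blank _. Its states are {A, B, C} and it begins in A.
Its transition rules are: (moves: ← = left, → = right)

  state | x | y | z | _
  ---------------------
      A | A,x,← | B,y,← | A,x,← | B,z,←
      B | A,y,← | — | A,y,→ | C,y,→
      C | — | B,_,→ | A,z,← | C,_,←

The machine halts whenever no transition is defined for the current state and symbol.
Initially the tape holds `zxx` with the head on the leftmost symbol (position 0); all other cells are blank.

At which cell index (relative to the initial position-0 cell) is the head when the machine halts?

-2

state=A head=0 tape=___[z]xx   (A,z)→(A,x,←)
state=A head=-1 tape=__[_]xxx   (A,_)→(B,z,←)
state=B head=-2 tape=_[_]zxxx   (B,_)→(C,y,→)
state=C head=-1 tape=_y[z]xxx   (C,z)→(A,z,←)
state=A head=-2 tape=_[y]zxxx   (A,y)→(B,y,←)
state=B head=-3 tape=[_]yzxxx   (B,_)→(C,y,→)
state=C head=-2 tape=y[y]zxxx   (C,y)→(B,_,→)
state=B head=-1 tape=y_[z]xxx   (B,z)→(A,y,→)
state=A head=0 tape=y_y[x]xx   (A,x)→(A,x,←)
state=A head=-1 tape=y_[y]xxx   (A,y)→(B,y,←)
state=B head=-2 tape=y[_]yxxx   (B,_)→(C,y,→)
state=C head=-1 tape=yy[y]xxx   (C,y)→(B,_,→)
state=B head=0 tape=yy_[x]xx   (B,x)→(A,y,←)
state=A head=-1 tape=yy[_]yxx   (A,_)→(B,z,←)
state=B head=-2 tape=y[y]zyxx
At halt the head is at cell -2.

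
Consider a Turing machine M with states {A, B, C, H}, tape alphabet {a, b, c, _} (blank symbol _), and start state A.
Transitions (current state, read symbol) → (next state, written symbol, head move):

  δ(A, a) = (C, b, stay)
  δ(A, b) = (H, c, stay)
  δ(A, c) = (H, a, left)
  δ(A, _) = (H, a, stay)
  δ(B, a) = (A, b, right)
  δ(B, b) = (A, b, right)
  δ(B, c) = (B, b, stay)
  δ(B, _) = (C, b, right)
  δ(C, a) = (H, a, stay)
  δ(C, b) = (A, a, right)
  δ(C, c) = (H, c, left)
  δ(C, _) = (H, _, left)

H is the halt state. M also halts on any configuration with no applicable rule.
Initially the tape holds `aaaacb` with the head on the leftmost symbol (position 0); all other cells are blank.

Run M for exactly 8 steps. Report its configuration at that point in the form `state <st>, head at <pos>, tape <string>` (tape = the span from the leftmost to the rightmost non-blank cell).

A | [a]aaacb   read a → write b, move stay, go to C
C | [b]aaacb   read b → write a, move right, go to A
A | a[a]aacb   read a → write b, move stay, go to C
C | a[b]aacb   read b → write a, move right, go to A
A | aa[a]acb   read a → write b, move stay, go to C
C | aa[b]acb   read b → write a, move right, go to A
A | aaa[a]cb   read a → write b, move stay, go to C
C | aaa[b]cb   read b → write a, move right, go to A
A | aaaa[c]b
After 8 steps: state A, head at 4, tape aaaacb.

state A, head at 4, tape aaaacb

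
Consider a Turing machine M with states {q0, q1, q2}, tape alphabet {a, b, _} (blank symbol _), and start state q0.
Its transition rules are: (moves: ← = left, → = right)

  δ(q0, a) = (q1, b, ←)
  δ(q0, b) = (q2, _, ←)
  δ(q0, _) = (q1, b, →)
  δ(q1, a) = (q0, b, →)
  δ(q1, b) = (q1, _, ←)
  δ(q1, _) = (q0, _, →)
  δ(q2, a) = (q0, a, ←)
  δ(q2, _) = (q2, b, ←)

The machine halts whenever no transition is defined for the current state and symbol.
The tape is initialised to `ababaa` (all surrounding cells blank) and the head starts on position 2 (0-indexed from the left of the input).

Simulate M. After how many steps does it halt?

state=q0 head=2 tape=_ab[a]baa   (q0,a)→(q1,b,←)
state=q1 head=1 tape=_a[b]bbaa   (q1,b)→(q1,_,←)
state=q1 head=0 tape=_[a]_bbaa   (q1,a)→(q0,b,→)
state=q0 head=1 tape=_b[_]bbaa   (q0,_)→(q1,b,→)
state=q1 head=2 tape=_bb[b]baa   (q1,b)→(q1,_,←)
state=q1 head=1 tape=_b[b]_baa   (q1,b)→(q1,_,←)
state=q1 head=0 tape=_[b]__baa   (q1,b)→(q1,_,←)
state=q1 head=-1 tape=[_]___baa   (q1,_)→(q0,_,→)
state=q0 head=0 tape=_[_]__baa   (q0,_)→(q1,b,→)
state=q1 head=1 tape=_b[_]_baa   (q1,_)→(q0,_,→)
state=q0 head=2 tape=_b_[_]baa   (q0,_)→(q1,b,→)
state=q1 head=3 tape=_b_b[b]aa   (q1,b)→(q1,_,←)
state=q1 head=2 tape=_b_[b]_aa   (q1,b)→(q1,_,←)
state=q1 head=1 tape=_b[_]__aa   (q1,_)→(q0,_,→)
state=q0 head=2 tape=_b_[_]_aa   (q0,_)→(q1,b,→)
state=q1 head=3 tape=_b_b[_]aa   (q1,_)→(q0,_,→)
state=q0 head=4 tape=_b_b_[a]a   (q0,a)→(q1,b,←)
state=q1 head=3 tape=_b_b[_]ba   (q1,_)→(q0,_,→)
state=q0 head=4 tape=_b_b_[b]a   (q0,b)→(q2,_,←)
state=q2 head=3 tape=_b_b[_]_a   (q2,_)→(q2,b,←)
state=q2 head=2 tape=_b_[b]b_a
M halts after 20 transitions.

20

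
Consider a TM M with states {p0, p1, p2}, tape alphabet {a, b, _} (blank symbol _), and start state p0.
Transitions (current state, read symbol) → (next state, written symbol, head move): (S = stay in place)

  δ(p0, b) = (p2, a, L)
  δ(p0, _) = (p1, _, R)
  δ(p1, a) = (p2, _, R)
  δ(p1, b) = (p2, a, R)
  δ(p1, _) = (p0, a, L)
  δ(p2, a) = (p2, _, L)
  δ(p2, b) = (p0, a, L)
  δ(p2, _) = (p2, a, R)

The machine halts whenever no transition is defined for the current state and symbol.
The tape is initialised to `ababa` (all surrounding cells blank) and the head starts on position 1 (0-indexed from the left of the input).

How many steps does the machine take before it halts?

23

p0 | ___a[b]aba   read b → write a, move L, go to p2
p2 | ___[a]aaba   read a → write _, move L, go to p2
p2 | __[_]_aaba   read _ → write a, move R, go to p2
p2 | __a[_]aaba   read _ → write a, move R, go to p2
p2 | __aa[a]aba   read a → write _, move L, go to p2
p2 | __a[a]_aba   read a → write _, move L, go to p2
p2 | __[a]__aba   read a → write _, move L, go to p2
p2 | _[_]___aba   read _ → write a, move R, go to p2
p2 | _a[_]__aba   read _ → write a, move R, go to p2
p2 | _aa[_]_aba   read _ → write a, move R, go to p2
p2 | _aaa[_]aba   read _ → write a, move R, go to p2
p2 | _aaaa[a]ba   read a → write _, move L, go to p2
p2 | _aaa[a]_ba   read a → write _, move L, go to p2
p2 | _aa[a]__ba   read a → write _, move L, go to p2
p2 | _a[a]___ba   read a → write _, move L, go to p2
p2 | _[a]____ba   read a → write _, move L, go to p2
p2 | [_]_____ba   read _ → write a, move R, go to p2
p2 | a[_]____ba   read _ → write a, move R, go to p2
p2 | aa[_]___ba   read _ → write a, move R, go to p2
p2 | aaa[_]__ba   read _ → write a, move R, go to p2
p2 | aaaa[_]_ba   read _ → write a, move R, go to p2
p2 | aaaaa[_]ba   read _ → write a, move R, go to p2
p2 | aaaaaa[b]a   read b → write a, move L, go to p0
p0 | aaaaa[a]aa
M halts after 23 transitions.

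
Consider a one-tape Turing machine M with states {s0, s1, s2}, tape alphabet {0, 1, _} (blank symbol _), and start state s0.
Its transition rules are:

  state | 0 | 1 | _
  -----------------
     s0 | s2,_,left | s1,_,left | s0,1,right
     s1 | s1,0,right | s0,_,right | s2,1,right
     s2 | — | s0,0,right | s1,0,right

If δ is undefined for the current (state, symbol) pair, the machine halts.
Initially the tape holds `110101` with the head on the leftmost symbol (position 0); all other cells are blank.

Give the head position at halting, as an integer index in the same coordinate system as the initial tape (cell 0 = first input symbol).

3

state=s0 head=0 tape=_[1]10101   (s0,1)→(s1,_,left)
state=s1 head=-1 tape=[_]_10101   (s1,_)→(s2,1,right)
state=s2 head=0 tape=1[_]10101   (s2,_)→(s1,0,right)
state=s1 head=1 tape=10[1]0101   (s1,1)→(s0,_,right)
state=s0 head=2 tape=10_[0]101   (s0,0)→(s2,_,left)
state=s2 head=1 tape=10[_]_101   (s2,_)→(s1,0,right)
state=s1 head=2 tape=100[_]101   (s1,_)→(s2,1,right)
state=s2 head=3 tape=1001[1]01   (s2,1)→(s0,0,right)
state=s0 head=4 tape=10010[0]1   (s0,0)→(s2,_,left)
state=s2 head=3 tape=1001[0]_1
At halt the head is at cell 3.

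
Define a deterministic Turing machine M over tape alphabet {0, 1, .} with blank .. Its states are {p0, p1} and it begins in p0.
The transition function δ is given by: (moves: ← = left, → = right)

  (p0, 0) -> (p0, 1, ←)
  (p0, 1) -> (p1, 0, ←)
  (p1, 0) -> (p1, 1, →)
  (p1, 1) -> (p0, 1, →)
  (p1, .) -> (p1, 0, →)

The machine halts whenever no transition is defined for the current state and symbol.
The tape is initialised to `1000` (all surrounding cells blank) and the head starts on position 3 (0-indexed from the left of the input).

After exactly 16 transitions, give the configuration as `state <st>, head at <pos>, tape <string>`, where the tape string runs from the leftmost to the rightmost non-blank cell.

state=p0 head=3 tape=.100[0]   (p0,0)→(p0,1,←)
state=p0 head=2 tape=.10[0]1   (p0,0)→(p0,1,←)
state=p0 head=1 tape=.1[0]11   (p0,0)→(p0,1,←)
state=p0 head=0 tape=.[1]111   (p0,1)→(p1,0,←)
state=p1 head=-1 tape=[.]0111   (p1,.)→(p1,0,→)
state=p1 head=0 tape=0[0]111   (p1,0)→(p1,1,→)
state=p1 head=1 tape=01[1]11   (p1,1)→(p0,1,→)
state=p0 head=2 tape=011[1]1   (p0,1)→(p1,0,←)
state=p1 head=1 tape=01[1]01   (p1,1)→(p0,1,→)
state=p0 head=2 tape=011[0]1   (p0,0)→(p0,1,←)
state=p0 head=1 tape=01[1]11   (p0,1)→(p1,0,←)
state=p1 head=0 tape=0[1]011   (p1,1)→(p0,1,→)
state=p0 head=1 tape=01[0]11   (p0,0)→(p0,1,←)
state=p0 head=0 tape=0[1]111   (p0,1)→(p1,0,←)
state=p1 head=-1 tape=[0]0111   (p1,0)→(p1,1,→)
state=p1 head=0 tape=1[0]111   (p1,0)→(p1,1,→)
state=p1 head=1 tape=11[1]11
After 16 steps: state p1, head at 1, tape 11111.

state p1, head at 1, tape 11111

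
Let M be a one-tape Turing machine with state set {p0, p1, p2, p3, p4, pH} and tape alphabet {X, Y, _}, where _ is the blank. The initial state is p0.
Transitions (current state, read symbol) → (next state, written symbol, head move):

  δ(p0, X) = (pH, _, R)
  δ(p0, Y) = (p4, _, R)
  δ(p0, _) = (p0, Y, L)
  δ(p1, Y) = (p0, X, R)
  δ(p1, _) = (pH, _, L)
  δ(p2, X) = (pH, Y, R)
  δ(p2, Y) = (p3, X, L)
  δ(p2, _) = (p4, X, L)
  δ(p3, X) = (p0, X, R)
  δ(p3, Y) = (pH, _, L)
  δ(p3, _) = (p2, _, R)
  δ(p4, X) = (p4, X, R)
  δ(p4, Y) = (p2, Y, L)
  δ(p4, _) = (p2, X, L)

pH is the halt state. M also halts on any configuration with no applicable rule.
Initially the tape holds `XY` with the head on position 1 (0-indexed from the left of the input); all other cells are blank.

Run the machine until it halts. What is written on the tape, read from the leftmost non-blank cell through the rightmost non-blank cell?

p0 | X[Y]__   read Y → write _, move R, go to p4
p4 | X_[_]_   read _ → write X, move L, go to p2
p2 | X[_]X_   read _ → write X, move L, go to p4
p4 | [X]XX_   read X → write X, move R, go to p4
p4 | X[X]X_   read X → write X, move R, go to p4
p4 | XX[X]_   read X → write X, move R, go to p4
p4 | XXX[_]   read _ → write X, move L, go to p2
p2 | XX[X]X   read X → write Y, move R, go to pH
pH | XXY[X]
The non-blank tape span at halt is XXYX.

XXYX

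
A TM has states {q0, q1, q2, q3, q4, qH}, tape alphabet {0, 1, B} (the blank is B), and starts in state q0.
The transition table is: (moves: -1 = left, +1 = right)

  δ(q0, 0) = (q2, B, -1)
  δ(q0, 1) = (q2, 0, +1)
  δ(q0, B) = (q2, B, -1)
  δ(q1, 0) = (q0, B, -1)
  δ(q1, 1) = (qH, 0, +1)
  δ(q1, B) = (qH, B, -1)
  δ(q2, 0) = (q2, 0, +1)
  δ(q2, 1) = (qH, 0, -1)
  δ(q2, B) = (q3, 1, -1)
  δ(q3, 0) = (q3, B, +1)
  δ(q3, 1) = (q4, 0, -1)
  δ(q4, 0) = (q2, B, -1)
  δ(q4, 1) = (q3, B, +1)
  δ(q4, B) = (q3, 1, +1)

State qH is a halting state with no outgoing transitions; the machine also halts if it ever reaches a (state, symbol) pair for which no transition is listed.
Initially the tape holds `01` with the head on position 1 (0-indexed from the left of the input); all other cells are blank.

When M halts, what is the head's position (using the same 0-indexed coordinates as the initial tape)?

q0 | 0[1]BB   read 1 → write 0, move +1, go to q2
q2 | 00[B]B   read B → write 1, move -1, go to q3
q3 | 0[0]1B   read 0 → write B, move +1, go to q3
q3 | 0B[1]B   read 1 → write 0, move -1, go to q4
q4 | 0[B]0B   read B → write 1, move +1, go to q3
q3 | 01[0]B   read 0 → write B, move +1, go to q3
q3 | 01B[B]
At halt the head is at cell 3.

3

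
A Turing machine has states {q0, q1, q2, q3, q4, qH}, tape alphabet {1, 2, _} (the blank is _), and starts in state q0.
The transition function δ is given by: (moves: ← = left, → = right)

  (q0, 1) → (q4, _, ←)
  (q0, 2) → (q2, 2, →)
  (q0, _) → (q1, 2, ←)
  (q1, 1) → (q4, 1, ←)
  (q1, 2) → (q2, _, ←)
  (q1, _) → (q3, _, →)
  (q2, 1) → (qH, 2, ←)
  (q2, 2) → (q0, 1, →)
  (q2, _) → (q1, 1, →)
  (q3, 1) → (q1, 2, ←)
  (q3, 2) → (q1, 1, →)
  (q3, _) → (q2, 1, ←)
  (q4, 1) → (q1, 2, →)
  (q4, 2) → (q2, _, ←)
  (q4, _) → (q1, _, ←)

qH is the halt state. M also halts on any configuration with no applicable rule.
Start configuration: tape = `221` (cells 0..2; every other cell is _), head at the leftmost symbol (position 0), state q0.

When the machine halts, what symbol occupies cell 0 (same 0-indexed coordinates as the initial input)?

q0 | _[2]21_   read 2 → write 2, move →, go to q2
q2 | _2[2]1_   read 2 → write 1, move →, go to q0
q0 | _21[1]_   read 1 → write _, move ←, go to q4
q4 | _2[1]__   read 1 → write 2, move →, go to q1
q1 | _22[_]_   read _ → write _, move →, go to q3
q3 | _22_[_]   read _ → write 1, move ←, go to q2
q2 | _22[_]1   read _ → write 1, move →, go to q1
q1 | _221[1]   read 1 → write 1, move ←, go to q4
q4 | _22[1]1   read 1 → write 2, move →, go to q1
q1 | _222[1]   read 1 → write 1, move ←, go to q4
q4 | _22[2]1   read 2 → write _, move ←, go to q2
q2 | _2[2]_1   read 2 → write 1, move →, go to q0
q0 | _21[_]1   read _ → write 2, move ←, go to q1
q1 | _2[1]21   read 1 → write 1, move ←, go to q4
q4 | _[2]121   read 2 → write _, move ←, go to q2
q2 | [_]_121   read _ → write 1, move →, go to q1
q1 | 1[_]121   read _ → write _, move →, go to q3
q3 | 1_[1]21   read 1 → write 2, move ←, go to q1
q1 | 1[_]221   read _ → write _, move →, go to q3
q3 | 1_[2]21   read 2 → write 1, move →, go to q1
q1 | 1_1[2]1   read 2 → write _, move ←, go to q2
q2 | 1_[1]_1   read 1 → write 2, move ←, go to qH
qH | 1[_]2_1
Cell 0 holds _ when M halts.

_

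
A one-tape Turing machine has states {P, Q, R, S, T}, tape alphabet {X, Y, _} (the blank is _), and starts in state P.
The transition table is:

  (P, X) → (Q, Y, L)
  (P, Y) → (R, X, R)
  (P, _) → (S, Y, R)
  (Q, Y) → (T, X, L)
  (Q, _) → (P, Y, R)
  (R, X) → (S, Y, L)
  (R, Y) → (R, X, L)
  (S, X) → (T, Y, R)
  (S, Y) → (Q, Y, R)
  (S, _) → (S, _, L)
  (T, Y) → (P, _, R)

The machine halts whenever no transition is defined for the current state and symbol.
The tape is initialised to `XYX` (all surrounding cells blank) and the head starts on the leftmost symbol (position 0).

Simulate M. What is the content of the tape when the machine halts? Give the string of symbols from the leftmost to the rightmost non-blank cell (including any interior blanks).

P | _[X]YX_   read X → write Y, move L, go to Q
Q | [_]YYX_   read _ → write Y, move R, go to P
P | Y[Y]YX_   read Y → write X, move R, go to R
R | YX[Y]X_   read Y → write X, move L, go to R
R | Y[X]XX_   read X → write Y, move L, go to S
S | [Y]YXX_   read Y → write Y, move R, go to Q
Q | Y[Y]XX_   read Y → write X, move L, go to T
T | [Y]XXX_   read Y → write _, move R, go to P
P | _[X]XX_   read X → write Y, move L, go to Q
Q | [_]YXX_   read _ → write Y, move R, go to P
P | Y[Y]XX_   read Y → write X, move R, go to R
R | YX[X]X_   read X → write Y, move L, go to S
S | Y[X]YX_   read X → write Y, move R, go to T
T | YY[Y]X_   read Y → write _, move R, go to P
P | YY_[X]_   read X → write Y, move L, go to Q
Q | YY[_]Y_   read _ → write Y, move R, go to P
P | YYY[Y]_   read Y → write X, move R, go to R
R | YYYX[_]
The non-blank tape span at halt is YYYX.

YYYX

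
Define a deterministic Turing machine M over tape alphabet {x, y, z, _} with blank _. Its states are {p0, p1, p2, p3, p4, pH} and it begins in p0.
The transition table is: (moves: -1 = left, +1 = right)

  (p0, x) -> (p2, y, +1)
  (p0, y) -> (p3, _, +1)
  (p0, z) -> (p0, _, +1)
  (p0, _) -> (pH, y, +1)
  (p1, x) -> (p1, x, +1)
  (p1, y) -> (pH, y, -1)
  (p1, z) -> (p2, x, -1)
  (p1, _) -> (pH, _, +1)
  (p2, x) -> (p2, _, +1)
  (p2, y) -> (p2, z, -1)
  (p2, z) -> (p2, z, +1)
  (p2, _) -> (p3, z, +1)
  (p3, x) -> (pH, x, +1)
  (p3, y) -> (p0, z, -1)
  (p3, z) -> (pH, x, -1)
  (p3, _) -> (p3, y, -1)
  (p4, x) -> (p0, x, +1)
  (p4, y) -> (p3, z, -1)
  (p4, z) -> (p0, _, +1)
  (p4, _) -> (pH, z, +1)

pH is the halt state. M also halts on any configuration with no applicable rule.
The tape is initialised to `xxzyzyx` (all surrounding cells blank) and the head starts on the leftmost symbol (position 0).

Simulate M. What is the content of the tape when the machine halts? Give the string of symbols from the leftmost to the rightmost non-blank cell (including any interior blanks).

p0 | [x]xzyzyx__   read x → write y, move +1, go to p2
p2 | y[x]zyzyx__   read x → write _, move +1, go to p2
p2 | y_[z]yzyx__   read z → write z, move +1, go to p2
p2 | y_z[y]zyx__   read y → write z, move -1, go to p2
p2 | y_[z]zzyx__   read z → write z, move +1, go to p2
p2 | y_z[z]zyx__   read z → write z, move +1, go to p2
p2 | y_zz[z]yx__   read z → write z, move +1, go to p2
p2 | y_zzz[y]x__   read y → write z, move -1, go to p2
p2 | y_zz[z]zx__   read z → write z, move +1, go to p2
p2 | y_zzz[z]x__   read z → write z, move +1, go to p2
p2 | y_zzzz[x]__   read x → write _, move +1, go to p2
p2 | y_zzzz_[_]_   read _ → write z, move +1, go to p3
p3 | y_zzzz_z[_]   read _ → write y, move -1, go to p3
p3 | y_zzzz_[z]y   read z → write x, move -1, go to pH
pH | y_zzzz[_]xy
The non-blank tape span at halt is y_zzzz_xy.

y_zzzz_xy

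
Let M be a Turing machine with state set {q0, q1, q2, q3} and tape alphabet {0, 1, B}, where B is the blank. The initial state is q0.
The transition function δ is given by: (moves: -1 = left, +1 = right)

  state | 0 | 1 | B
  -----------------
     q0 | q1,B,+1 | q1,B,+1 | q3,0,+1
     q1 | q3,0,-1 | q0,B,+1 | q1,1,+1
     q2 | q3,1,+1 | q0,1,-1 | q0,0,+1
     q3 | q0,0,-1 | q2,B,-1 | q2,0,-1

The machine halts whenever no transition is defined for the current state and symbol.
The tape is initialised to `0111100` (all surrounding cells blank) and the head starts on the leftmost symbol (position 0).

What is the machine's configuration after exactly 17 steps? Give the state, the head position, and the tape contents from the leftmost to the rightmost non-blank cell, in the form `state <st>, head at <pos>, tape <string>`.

q0 | [0]111100   read 0 → write B, move +1, go to q1
q1 | B[1]11100   read 1 → write B, move +1, go to q0
q0 | BB[1]1100   read 1 → write B, move +1, go to q1
q1 | BBB[1]100   read 1 → write B, move +1, go to q0
q0 | BBBB[1]00   read 1 → write B, move +1, go to q1
q1 | BBBBB[0]0   read 0 → write 0, move -1, go to q3
q3 | BBBB[B]00   read B → write 0, move -1, go to q2
q2 | BBB[B]000   read B → write 0, move +1, go to q0
q0 | BBB0[0]00   read 0 → write B, move +1, go to q1
q1 | BBB0B[0]0   read 0 → write 0, move -1, go to q3
q3 | BBB0[B]00   read B → write 0, move -1, go to q2
q2 | BBB[0]000   read 0 → write 1, move +1, go to q3
q3 | BBB1[0]00   read 0 → write 0, move -1, go to q0
q0 | BBB[1]000   read 1 → write B, move +1, go to q1
q1 | BBBB[0]00   read 0 → write 0, move -1, go to q3
q3 | BBB[B]000   read B → write 0, move -1, go to q2
q2 | BB[B]0000   read B → write 0, move +1, go to q0
q0 | BB0[0]000
After 17 steps: state q0, head at 3, tape 00000.

state q0, head at 3, tape 00000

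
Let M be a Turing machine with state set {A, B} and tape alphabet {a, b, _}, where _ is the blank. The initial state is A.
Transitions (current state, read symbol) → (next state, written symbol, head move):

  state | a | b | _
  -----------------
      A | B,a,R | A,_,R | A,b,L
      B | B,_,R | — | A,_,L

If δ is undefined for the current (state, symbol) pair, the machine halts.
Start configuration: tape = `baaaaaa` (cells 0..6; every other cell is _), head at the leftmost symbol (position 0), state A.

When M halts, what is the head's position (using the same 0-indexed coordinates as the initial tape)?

state=A head=0 tape=[b]aaaaaa_   (A,b)→(A,_,R)
state=A head=1 tape=_[a]aaaaa_   (A,a)→(B,a,R)
state=B head=2 tape=_a[a]aaaa_   (B,a)→(B,_,R)
state=B head=3 tape=_a_[a]aaa_   (B,a)→(B,_,R)
state=B head=4 tape=_a__[a]aa_   (B,a)→(B,_,R)
state=B head=5 tape=_a___[a]a_   (B,a)→(B,_,R)
state=B head=6 tape=_a____[a]_   (B,a)→(B,_,R)
state=B head=7 tape=_a_____[_]   (B,_)→(A,_,L)
state=A head=6 tape=_a____[_]_   (A,_)→(A,b,L)
state=A head=5 tape=_a___[_]b_   (A,_)→(A,b,L)
state=A head=4 tape=_a__[_]bb_   (A,_)→(A,b,L)
state=A head=3 tape=_a_[_]bbb_   (A,_)→(A,b,L)
state=A head=2 tape=_a[_]bbbb_   (A,_)→(A,b,L)
state=A head=1 tape=_[a]bbbbb_   (A,a)→(B,a,R)
state=B head=2 tape=_a[b]bbbb_
At halt the head is at cell 2.

2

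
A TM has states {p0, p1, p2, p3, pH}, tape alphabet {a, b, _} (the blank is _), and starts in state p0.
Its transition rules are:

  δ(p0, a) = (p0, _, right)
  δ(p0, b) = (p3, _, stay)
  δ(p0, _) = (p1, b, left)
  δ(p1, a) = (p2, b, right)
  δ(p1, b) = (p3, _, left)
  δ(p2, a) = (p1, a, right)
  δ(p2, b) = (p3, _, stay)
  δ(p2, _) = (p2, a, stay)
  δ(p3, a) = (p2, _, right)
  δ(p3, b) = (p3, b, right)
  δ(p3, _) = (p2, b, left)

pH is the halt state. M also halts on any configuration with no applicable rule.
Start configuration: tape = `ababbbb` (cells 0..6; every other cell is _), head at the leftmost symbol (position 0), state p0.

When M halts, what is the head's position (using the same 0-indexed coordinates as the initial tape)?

p0 | [a]babbbb_   read a → write _, move right, go to p0
p0 | _[b]abbbb_   read b → write _, move stay, go to p3
p3 | _[_]abbbb_   read _ → write b, move left, go to p2
p2 | [_]babbbb_   read _ → write a, move stay, go to p2
p2 | [a]babbbb_   read a → write a, move right, go to p1
p1 | a[b]abbbb_   read b → write _, move left, go to p3
p3 | [a]_abbbb_   read a → write _, move right, go to p2
p2 | _[_]abbbb_   read _ → write a, move stay, go to p2
p2 | _[a]abbbb_   read a → write a, move right, go to p1
p1 | _a[a]bbbb_   read a → write b, move right, go to p2
p2 | _ab[b]bbb_   read b → write _, move stay, go to p3
p3 | _ab[_]bbb_   read _ → write b, move left, go to p2
p2 | _a[b]bbbb_   read b → write _, move stay, go to p3
p3 | _a[_]bbbb_   read _ → write b, move left, go to p2
p2 | _[a]bbbbb_   read a → write a, move right, go to p1
p1 | _a[b]bbbb_   read b → write _, move left, go to p3
p3 | _[a]_bbbb_   read a → write _, move right, go to p2
p2 | __[_]bbbb_   read _ → write a, move stay, go to p2
p2 | __[a]bbbb_   read a → write a, move right, go to p1
p1 | __a[b]bbb_   read b → write _, move left, go to p3
p3 | __[a]_bbb_   read a → write _, move right, go to p2
p2 | ___[_]bbb_   read _ → write a, move stay, go to p2
p2 | ___[a]bbb_   read a → write a, move right, go to p1
p1 | ___a[b]bb_   read b → write _, move left, go to p3
p3 | ___[a]_bb_   read a → write _, move right, go to p2
p2 | ____[_]bb_   read _ → write a, move stay, go to p2
p2 | ____[a]bb_   read a → write a, move right, go to p1
p1 | ____a[b]b_   read b → write _, move left, go to p3
p3 | ____[a]_b_   read a → write _, move right, go to p2
p2 | _____[_]b_   read _ → write a, move stay, go to p2
p2 | _____[a]b_   read a → write a, move right, go to p1
p1 | _____a[b]_   read b → write _, move left, go to p3
p3 | _____[a]__   read a → write _, move right, go to p2
p2 | ______[_]_   read _ → write a, move stay, go to p2
p2 | ______[a]_   read a → write a, move right, go to p1
p1 | ______a[_]
At halt the head is at cell 7.

7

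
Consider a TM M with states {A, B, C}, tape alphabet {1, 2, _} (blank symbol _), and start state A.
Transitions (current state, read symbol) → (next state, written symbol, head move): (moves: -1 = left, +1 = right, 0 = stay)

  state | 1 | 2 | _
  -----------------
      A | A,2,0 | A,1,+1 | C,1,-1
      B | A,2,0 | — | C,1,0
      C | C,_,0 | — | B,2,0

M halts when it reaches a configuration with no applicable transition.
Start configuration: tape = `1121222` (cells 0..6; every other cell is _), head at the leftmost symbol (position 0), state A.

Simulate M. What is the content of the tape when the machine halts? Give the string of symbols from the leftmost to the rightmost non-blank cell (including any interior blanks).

A | [1]121222_   read 1 → write 2, move 0, go to A
A | [2]121222_   read 2 → write 1, move +1, go to A
A | 1[1]21222_   read 1 → write 2, move 0, go to A
A | 1[2]21222_   read 2 → write 1, move +1, go to A
A | 11[2]1222_   read 2 → write 1, move +1, go to A
A | 111[1]222_   read 1 → write 2, move 0, go to A
A | 111[2]222_   read 2 → write 1, move +1, go to A
A | 1111[2]22_   read 2 → write 1, move +1, go to A
A | 11111[2]2_   read 2 → write 1, move +1, go to A
A | 111111[2]_   read 2 → write 1, move +1, go to A
A | 1111111[_]   read _ → write 1, move -1, go to C
C | 111111[1]1   read 1 → write _, move 0, go to C
C | 111111[_]1   read _ → write 2, move 0, go to B
B | 111111[2]1
The non-blank tape span at halt is 11111121.

11111121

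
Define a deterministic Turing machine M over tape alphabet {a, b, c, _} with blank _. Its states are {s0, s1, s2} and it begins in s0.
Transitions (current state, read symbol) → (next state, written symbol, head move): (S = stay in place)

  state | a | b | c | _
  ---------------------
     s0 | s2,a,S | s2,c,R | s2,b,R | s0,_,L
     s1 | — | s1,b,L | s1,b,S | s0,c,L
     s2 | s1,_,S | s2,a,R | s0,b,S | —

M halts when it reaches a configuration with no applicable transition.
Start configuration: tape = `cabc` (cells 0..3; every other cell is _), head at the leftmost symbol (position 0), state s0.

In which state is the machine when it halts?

s0 | [c]abc_   read c → write b, move R, go to s2
s2 | b[a]bc_   read a → write _, move S, go to s1
s1 | b[_]bc_   read _ → write c, move L, go to s0
s0 | [b]cbc_   read b → write c, move R, go to s2
s2 | c[c]bc_   read c → write b, move S, go to s0
s0 | c[b]bc_   read b → write c, move R, go to s2
s2 | cc[b]c_   read b → write a, move R, go to s2
s2 | cca[c]_   read c → write b, move S, go to s0
s0 | cca[b]_   read b → write c, move R, go to s2
s2 | ccac[_]
No transition is defined for (s2, _); M halts in state s2.

s2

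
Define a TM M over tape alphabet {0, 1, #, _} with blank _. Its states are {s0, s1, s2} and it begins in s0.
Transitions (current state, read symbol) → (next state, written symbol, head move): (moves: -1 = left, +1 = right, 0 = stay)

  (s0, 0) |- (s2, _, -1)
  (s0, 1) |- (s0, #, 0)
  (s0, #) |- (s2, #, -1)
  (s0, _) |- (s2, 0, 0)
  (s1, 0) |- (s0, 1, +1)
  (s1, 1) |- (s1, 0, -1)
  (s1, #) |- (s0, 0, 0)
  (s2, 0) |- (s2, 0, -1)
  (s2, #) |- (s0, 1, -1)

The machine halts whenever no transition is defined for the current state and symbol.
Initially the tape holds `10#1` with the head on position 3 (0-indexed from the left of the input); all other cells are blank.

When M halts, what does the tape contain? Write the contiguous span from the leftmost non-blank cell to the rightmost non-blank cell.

1_1#

s0 | 10#[1]   read 1 → write #, move 0, go to s0
s0 | 10#[#]   read # → write #, move -1, go to s2
s2 | 10[#]#   read # → write 1, move -1, go to s0
s0 | 1[0]1#   read 0 → write _, move -1, go to s2
s2 | [1]_1#
The non-blank tape span at halt is 1_1#.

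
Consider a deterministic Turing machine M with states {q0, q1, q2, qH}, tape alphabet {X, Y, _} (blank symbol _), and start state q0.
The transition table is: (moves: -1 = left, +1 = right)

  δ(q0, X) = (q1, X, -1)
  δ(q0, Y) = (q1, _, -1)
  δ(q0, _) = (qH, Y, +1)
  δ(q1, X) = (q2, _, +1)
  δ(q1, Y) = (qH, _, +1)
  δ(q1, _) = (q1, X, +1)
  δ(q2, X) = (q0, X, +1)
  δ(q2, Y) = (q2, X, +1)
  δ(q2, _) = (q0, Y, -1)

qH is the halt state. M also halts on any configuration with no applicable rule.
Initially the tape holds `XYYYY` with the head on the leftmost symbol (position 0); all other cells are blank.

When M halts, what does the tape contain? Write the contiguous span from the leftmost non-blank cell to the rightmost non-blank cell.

state=q0 head=0 tape=_[X]YYYY_   (q0,X)→(q1,X,-1)
state=q1 head=-1 tape=[_]XYYYY_   (q1,_)→(q1,X,+1)
state=q1 head=0 tape=X[X]YYYY_   (q1,X)→(q2,_,+1)
state=q2 head=1 tape=X_[Y]YYY_   (q2,Y)→(q2,X,+1)
state=q2 head=2 tape=X_X[Y]YY_   (q2,Y)→(q2,X,+1)
state=q2 head=3 tape=X_XX[Y]Y_   (q2,Y)→(q2,X,+1)
state=q2 head=4 tape=X_XXX[Y]_   (q2,Y)→(q2,X,+1)
state=q2 head=5 tape=X_XXXX[_]   (q2,_)→(q0,Y,-1)
state=q0 head=4 tape=X_XXX[X]Y   (q0,X)→(q1,X,-1)
state=q1 head=3 tape=X_XX[X]XY   (q1,X)→(q2,_,+1)
state=q2 head=4 tape=X_XX_[X]Y   (q2,X)→(q0,X,+1)
state=q0 head=5 tape=X_XX_X[Y]   (q0,Y)→(q1,_,-1)
state=q1 head=4 tape=X_XX_[X]_   (q1,X)→(q2,_,+1)
state=q2 head=5 tape=X_XX__[_]   (q2,_)→(q0,Y,-1)
state=q0 head=4 tape=X_XX_[_]Y   (q0,_)→(qH,Y,+1)
state=qH head=5 tape=X_XX_Y[Y]
The non-blank tape span at halt is X_XX_YY.

X_XX_YY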